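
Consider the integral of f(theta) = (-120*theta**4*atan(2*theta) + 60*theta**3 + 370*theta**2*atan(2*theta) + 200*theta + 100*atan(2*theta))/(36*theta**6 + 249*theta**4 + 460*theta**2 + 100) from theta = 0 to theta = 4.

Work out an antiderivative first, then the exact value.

Antiderivative: F(theta) = 10*theta*atan(2*theta)/(3*theta**2 + 10); value = 20*atan(8)/29

A candidate is checked by its d/dtheta: the result must match f(theta).
F(theta) = 10*theta*atan(2*theta)/(3*theta**2 + 10) is an antiderivative of f.
Check: d/dtheta[10*theta*atan(2*theta)/(3*theta**2 + 10)] = (-120*theta**4*atan(2*theta) + 60*theta**3 + 370*theta**2*atan(2*theta) + 200*theta + 100*atan(2*theta))/(36*theta**6 + 249*theta**4 + 460*theta**2 + 100) = f(theta).
F(4) = 20*atan(8)/29; F(0) = 0.
Integral = F(4) - F(0) = 20*atan(8)/29.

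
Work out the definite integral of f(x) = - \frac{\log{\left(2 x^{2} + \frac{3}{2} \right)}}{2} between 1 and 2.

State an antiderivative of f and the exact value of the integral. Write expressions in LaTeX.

Recover f(x) by differentiating a candidate F(x); any mismatch rules it out.
F(x) = - \frac{x \log{\left(2 x^{2} + \frac{3}{2} \right)}}{2} + x - \frac{\sqrt{3} \operatorname{atan}{\left(\frac{2 \sqrt{3} x}{3} \right)}}{2} is an antiderivative of f.
Check: d/dx[- \frac{x \log{\left(2 x^{2} + \frac{3}{2} \right)}}{2} + x - \frac{\sqrt{3} \operatorname{atan}{\left(\frac{2 \sqrt{3} x}{3} \right)}}{2}] = - \frac{\log{\left(2 x^{2} + \frac{3}{2} \right)}}{2} = f(x).
F(2) = - \log{\left(\frac{19}{2} \right)} - \frac{\sqrt{3} \operatorname{atan}{\left(\frac{4 \sqrt{3}}{3} \right)}}{2} + 2; F(1) = - \frac{\sqrt{3} \operatorname{atan}{\left(\frac{2 \sqrt{3}}{3} \right)}}{2} - \frac{\log{\left(\frac{7}{2} \right)}}{2} + 1.
Integral = F(2) - F(1) = - \log{\left(\frac{19}{2} \right)} - \frac{\sqrt{3} \operatorname{atan}{\left(\frac{4 \sqrt{3}}{3} \right)}}{2} + \frac{\log{\left(\frac{7}{2} \right)}}{2} + \frac{\sqrt{3} \operatorname{atan}{\left(\frac{2 \sqrt{3}}{3} \right)}}{2} + 1.

Antiderivative: F(x) = - \frac{x \log{\left(2 x^{2} + \frac{3}{2} \right)}}{2} + x - \frac{\sqrt{3} \operatorname{atan}{\left(\frac{2 \sqrt{3} x}{3} \right)}}{2}; value = - \log{\left(\frac{19}{2} \right)} - \frac{\sqrt{3} \operatorname{atan}{\left(\frac{4 \sqrt{3}}{3} \right)}}{2} + \frac{\log{\left(\frac{7}{2} \right)}}{2} + \frac{\sqrt{3} \operatorname{atan}{\left(\frac{2 \sqrt{3}}{3} \right)}}{2} + 1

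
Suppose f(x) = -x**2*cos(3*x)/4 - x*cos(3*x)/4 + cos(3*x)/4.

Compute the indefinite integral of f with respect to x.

F(x) = -x**2*sin(3*x)/12 - x*sin(3*x)/12 - x*cos(3*x)/18 + 11*sin(3*x)/108 - cos(3*x)/36 + C

Integrate term by term and add the pieces.
Check: d/dx[-x**2*sin(3*x)/12 - x*sin(3*x)/12 - x*cos(3*x)/18 + 11*sin(3*x)/108 - cos(3*x)/36] = -x**2*cos(3*x)/4 - x*cos(3*x)/4 + cos(3*x)/4 = f(x).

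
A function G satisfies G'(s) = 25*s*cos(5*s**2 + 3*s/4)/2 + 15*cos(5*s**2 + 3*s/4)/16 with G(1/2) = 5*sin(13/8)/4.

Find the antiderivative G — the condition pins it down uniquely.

G(s) = 5*sin(5*s**2 + 3*s/4)/4

G'(s) matches the chain-rule pattern g'(h)*h' with inner function h(s) = 5*s**2 + 3*s/4; substituting u = h(s) collapses the integral.
A general antiderivative is 5*sin(5*s**2 + 3*s/4)/4 + C.
The condition gives C = 5*sin(13/8)/4 - (5*sin(13/8)/4) = 0.
So G(s) = 5*sin(5*s**2 + 3*s/4)/4.
Check: d/ds[5*sin(5*s**2 + 3*s/4)/4] = 25*s*cos(5*s**2 + 3*s/4)/2 + 15*cos(5*s**2 + 3*s/4)/16 = G'(s).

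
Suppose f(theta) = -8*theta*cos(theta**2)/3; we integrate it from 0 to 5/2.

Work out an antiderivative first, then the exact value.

Antiderivative: F(theta) = -4*sin(theta**2)/3; value = -4*sin(25/4)/3

A candidate is checked by its d/dtheta: the result must match f(theta).
F(theta) = -4*sin(theta**2)/3 is an antiderivative of f.
Check: d/dtheta[-4*sin(theta**2)/3] = -8*theta*cos(theta**2)/3 = f(theta).
F(5/2) = -4*sin(25/4)/3; F(0) = 0.
Integral = F(5/2) - F(0) = -4*sin(25/4)/3.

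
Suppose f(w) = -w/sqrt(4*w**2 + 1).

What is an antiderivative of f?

An antiderivative is F(w) = -sqrt(4*w**2 + 1)/4.

f matches the chain-rule pattern g'(h)*h' with inner function h(w) = 4*w**2 + 1; substituting u = h(w) collapses the integral.
Check: d/dw[-sqrt(4*w**2 + 1)/4] = -w/sqrt(4*w**2 + 1) = f(w).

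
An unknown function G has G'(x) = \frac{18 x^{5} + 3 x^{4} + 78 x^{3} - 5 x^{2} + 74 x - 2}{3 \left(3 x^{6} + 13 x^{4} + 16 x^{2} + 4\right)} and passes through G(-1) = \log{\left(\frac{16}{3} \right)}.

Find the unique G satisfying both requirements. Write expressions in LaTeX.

For G(x) to be correct, d/dx[G] must agree with the stated G'(x) identically.
A general antiderivative is \frac{- x - 1}{3 x^{2} + 6} + \log{\left(4 x^{2} + \frac{4}{3} \right)} + C.
The condition gives C = \log{\left(\frac{16}{3} \right)} - (\log{\left(\frac{16}{3} \right)}) = 0.
So G(x) = \frac{3 x^{2} \log{\left(x^{2} + \frac{1}{3} \right)} + 6 x^{2} \log{\left(2 \right)} - x + 6 \log{\left(x^{2} + \frac{1}{3} \right)} - 1 + 12 \log{\left(2 \right)}}{3 x^{2} + 6}.
Check: d/dx[\frac{3 x^{2} \log{\left(x^{2} + \frac{1}{3} \right)} + 6 x^{2} \log{\left(2 \right)} - x + 6 \log{\left(x^{2} + \frac{1}{3} \right)} - 1 + 12 \log{\left(2 \right)}}{3 x^{2} + 6}] = \frac{18 x^{5} + 3 x^{4} + 78 x^{3} - 5 x^{2} + 74 x - 2}{9 x^{6} + 39 x^{4} + 48 x^{2} + 12}, which equals G'(x).

G(x) = \frac{3 x^{2} \log{\left(x^{2} + \frac{1}{3} \right)} + 6 x^{2} \log{\left(2 \right)} - x + 6 \log{\left(x^{2} + \frac{1}{3} \right)} - 1 + 12 \log{\left(2 \right)}}{3 x^{2} + 6}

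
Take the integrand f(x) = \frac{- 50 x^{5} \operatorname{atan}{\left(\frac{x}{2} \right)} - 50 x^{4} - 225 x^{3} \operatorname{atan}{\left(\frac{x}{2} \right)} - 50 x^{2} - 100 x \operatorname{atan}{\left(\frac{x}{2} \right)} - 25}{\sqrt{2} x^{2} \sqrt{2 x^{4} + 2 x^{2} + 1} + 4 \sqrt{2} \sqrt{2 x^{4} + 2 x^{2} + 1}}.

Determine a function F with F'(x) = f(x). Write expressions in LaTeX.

Recognize the product-rule pattern: f = u'v + uv' with u = - \frac{25 \sqrt{x^{4} + x^{2} + \frac{1}{2}}}{2}, v = \operatorname{atan}{\left(\frac{x}{2} \right)}, so integration by parts undoes it.
Check: d/dx[- \frac{25 \sqrt{2} \sqrt{2 x^{4} + 2 x^{2} + 1} \operatorname{atan}{\left(\frac{x}{2} \right)}}{4}] = \frac{- 50 \sqrt{2} x^{5} \operatorname{atan}{\left(\frac{x}{2} \right)} - 50 \sqrt{2} x^{4} - 225 \sqrt{2} x^{3} \operatorname{atan}{\left(\frac{x}{2} \right)} - 50 \sqrt{2} x^{2} - 100 \sqrt{2} x \operatorname{atan}{\left(\frac{x}{2} \right)} - 25 \sqrt{2}}{2 x^{2} \sqrt{2 x^{4} + 2 x^{2} + 1} + 8 \sqrt{2 x^{4} + 2 x^{2} + 1}}, which equals f(x).

An antiderivative is F(x) = - \frac{25 \sqrt{2} \sqrt{2 x^{4} + 2 x^{2} + 1} \operatorname{atan}{\left(\frac{x}{2} \right)}}{4}.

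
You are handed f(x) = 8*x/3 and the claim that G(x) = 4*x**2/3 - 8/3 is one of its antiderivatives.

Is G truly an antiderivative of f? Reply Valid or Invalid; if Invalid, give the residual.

Valid - differentiating G returns exactly f.

d/dx[G] = 8*x/3
This equals f(x) exactly, so the claim holds.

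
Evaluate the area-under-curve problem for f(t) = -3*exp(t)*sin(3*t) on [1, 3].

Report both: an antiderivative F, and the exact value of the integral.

Differentiate the proposed F(t) back; it has to land on f(t) exactly.
F(t) = -3*exp(t)*sin(3*t)/10 + 9*exp(t)*cos(3*t)/10 is an antiderivative of f.
Check: d/dt[-3*exp(t)*sin(3*t)/10 + 9*exp(t)*cos(3*t)/10] = -3*exp(t)*sin(3*t) = f(t).
F(3) = 9*exp(3)*cos(9)/10 - 3*exp(3)*sin(9)/10; F(1) = 9*exp(1)*cos(3)/10 - 3*exp(1)*sin(3)/10.
Integral = F(3) - F(1) = 9*exp(3)*cos(9)/10 - 3*exp(3)*sin(9)/10 + 3*exp(1)*sin(3)/10 - 9*exp(1)*cos(3)/10.

Antiderivative: F(t) = -3*exp(t)*sin(3*t)/10 + 9*exp(t)*cos(3*t)/10; value = 9*exp(3)*cos(9)/10 - 3*exp(3)*sin(9)/10 + 3*exp(1)*sin(3)/10 - 9*exp(1)*cos(3)/10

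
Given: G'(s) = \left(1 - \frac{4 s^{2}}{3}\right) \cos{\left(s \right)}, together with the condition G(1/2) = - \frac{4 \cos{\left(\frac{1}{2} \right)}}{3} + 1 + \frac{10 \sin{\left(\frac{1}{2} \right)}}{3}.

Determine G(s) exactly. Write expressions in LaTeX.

G(s) = \frac{- 4 s^{2} \sin{\left(s \right)} - 8 s \cos{\left(s \right)} + 11 \sin{\left(s \right)} + 3}{3}

Check a candidate G(s) by differentiating: d/ds[G] must match the given G'(s).
A general antiderivative is - \frac{4 s^{2} \sin{\left(s \right)}}{3} - \frac{8 s \cos{\left(s \right)}}{3} + \frac{11 \sin{\left(s \right)}}{3} + C.
The condition gives C = - \frac{4 \cos{\left(\frac{1}{2} \right)}}{3} + 1 + \frac{10 \sin{\left(\frac{1}{2} \right)}}{3} - (- \frac{4 \cos{\left(\frac{1}{2} \right)}}{3} + \frac{10 \sin{\left(\frac{1}{2} \right)}}{3}) = 1.
So G(s) = \frac{- 4 s^{2} \sin{\left(s \right)} - 8 s \cos{\left(s \right)} + 11 \sin{\left(s \right)} + 3}{3}.
Check: d/ds[\frac{- 4 s^{2} \sin{\left(s \right)} - 8 s \cos{\left(s \right)} + 11 \sin{\left(s \right)} + 3}{3}] = - \frac{4 s^{2} \cos{\left(s \right)}}{3} + \cos{\left(s \right)}, which equals G'(s).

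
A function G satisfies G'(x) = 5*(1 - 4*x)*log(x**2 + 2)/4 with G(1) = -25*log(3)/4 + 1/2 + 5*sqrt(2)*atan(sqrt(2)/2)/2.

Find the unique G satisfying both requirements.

G(x) = 5*x**2/2 - 5*x/2 + (-5*x**2/2 + 5*x/4)*log(x**2 + 2) - 5*log(x**2 + 2) + 5*sqrt(2)*atan(sqrt(2)*x/2)/2 + 1/2

Recover the given G'(x) by differentiating a candidate G(x); any mismatch rules it out.
A general antiderivative is 5*x**2/2 - 5*x/2 + (-5*x**2/2 + 5*x/4)*log(x**2 + 2) - 5*log(x**2 + 2) + 5*sqrt(2)*atan(sqrt(2)*x/2)/2 + C.
The condition gives C = -25*log(3)/4 + 1/2 + 5*sqrt(2)*atan(sqrt(2)/2)/2 - (-25*log(3)/4 + 5*sqrt(2)*atan(sqrt(2)/2)/2) = 1/2.
So G(x) = 5*x**2/2 - 5*x/2 + (-5*x**2/2 + 5*x/4)*log(x**2 + 2) - 5*log(x**2 + 2) + 5*sqrt(2)*atan(sqrt(2)*x/2)/2 + 1/2.
Check: d/dx[5*x**2/2 - 5*x/2 + (-5*x**2/2 + 5*x/4)*log(x**2 + 2) - 5*log(x**2 + 2) + 5*sqrt(2)*atan(sqrt(2)*x/2)/2 + 1/2] = -5*x*log(x**2 + 2) + 5*log(x**2 + 2)/4, which equals G'(x).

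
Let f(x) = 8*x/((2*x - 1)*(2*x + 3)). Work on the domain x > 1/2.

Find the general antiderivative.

The denominator factors as (2*x - 1)*(2*x + 3); partial fractions split f into directly integrable pieces: 3/(2*x + 3) + 1/(2*x - 1).
Check: d/dx[log(x - 1/2)/2 + 3*log(x + 3/2)/2] = 8*x/(4*x**2 + 4*x - 3), which equals f(x).

F(x) = log(x - 1/2)/2 + 3*log(x + 3/2)/2 + C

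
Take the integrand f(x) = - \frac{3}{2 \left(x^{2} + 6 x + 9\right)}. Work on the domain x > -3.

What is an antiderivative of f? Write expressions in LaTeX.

Whatever form F(x) takes, F'(x) = f(x) is non-negotiable.
Check: d/dx[\frac{3}{2 x + 6}] = - \frac{3}{2 x^{2} + 12 x + 18}, which equals f(x).

An antiderivative is F(x) = \frac{3}{2 x + 6}.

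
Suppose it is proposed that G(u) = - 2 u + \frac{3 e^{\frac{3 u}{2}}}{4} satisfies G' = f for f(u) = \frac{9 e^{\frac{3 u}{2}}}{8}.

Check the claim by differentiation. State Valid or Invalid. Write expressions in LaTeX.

Invalid: d/du[G] - f = -2, which is not 0.

d/du[G] = \frac{9 e^{\frac{3 u}{2}}}{8} - 2
d/du[G] - f(u) = -2 != 0.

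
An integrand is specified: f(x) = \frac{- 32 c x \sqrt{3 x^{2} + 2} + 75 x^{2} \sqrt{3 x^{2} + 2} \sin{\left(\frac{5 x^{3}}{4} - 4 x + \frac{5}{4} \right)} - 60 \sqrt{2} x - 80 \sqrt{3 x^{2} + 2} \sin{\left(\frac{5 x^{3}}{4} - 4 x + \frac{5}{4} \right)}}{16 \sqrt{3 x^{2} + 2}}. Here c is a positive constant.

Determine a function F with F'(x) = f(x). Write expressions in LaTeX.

An antiderivative is F(x) = \frac{\sqrt{2} \left(- 4 \sqrt{2} c x^{2} - 10 \sqrt{3 x^{2} + 2} - 5 \sqrt{2} \cos{\left(\frac{5 x^{3}}{4} - 4 x + \frac{5}{4} \right)}\right)}{8}.

An antiderivative F(x) passes only if d/dx[F] lands on f(x) exactly.
Check: d/dx[\frac{\sqrt{2} \left(- 4 \sqrt{2} c x^{2} - 10 \sqrt{3 x^{2} + 2} - 5 \sqrt{2} \cos{\left(\frac{5 x^{3}}{4} - 4 x + \frac{5}{4} \right)}\right)}{8}] = \frac{- 32 c x \sqrt{3 x^{2} + 2} + 75 x^{2} \sqrt{3 x^{2} + 2} \sin{\left(\frac{5 x^{3}}{4} - 4 x + \frac{5}{4} \right)} - 60 \sqrt{2} x - 80 \sqrt{3 x^{2} + 2} \sin{\left(\frac{5 x^{3}}{4} - 4 x + \frac{5}{4} \right)}}{16 \sqrt{3 x^{2} + 2}} = f(x).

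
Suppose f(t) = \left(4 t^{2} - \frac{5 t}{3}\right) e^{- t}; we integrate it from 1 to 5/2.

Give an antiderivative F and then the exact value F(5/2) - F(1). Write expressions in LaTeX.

f has the shape u'v + uv' for u = - 4 t^{2} - \frac{19 t}{3} - \frac{19}{3} and v = e^{- t} — it is the derivative of the product u*v.
F(t) = - \frac{\left(12 t^{2} + 19 t + 19\right) e^{- t}}{3} is an antiderivative of f.
Check: d/dt[- \frac{\left(12 t^{2} + 19 t + 19\right) e^{- t}}{3}] = \frac{\left(12 t^{2} - 5 t\right) e^{- t}}{3}, which equals f(t).
F(5/2) = - \frac{283}{6 e^{\frac{5}{2}}}; F(1) = - \frac{50}{3 e}.
Integral = F(5/2) - F(1) = - \frac{283}{6 e^{\frac{5}{2}}} + \frac{50}{3 e}.

Antiderivative: F(t) = - \frac{\left(12 t^{2} + 19 t + 19\right) e^{- t}}{3}; value = - \frac{283}{6 e^{\frac{5}{2}}} + \frac{50}{3 e}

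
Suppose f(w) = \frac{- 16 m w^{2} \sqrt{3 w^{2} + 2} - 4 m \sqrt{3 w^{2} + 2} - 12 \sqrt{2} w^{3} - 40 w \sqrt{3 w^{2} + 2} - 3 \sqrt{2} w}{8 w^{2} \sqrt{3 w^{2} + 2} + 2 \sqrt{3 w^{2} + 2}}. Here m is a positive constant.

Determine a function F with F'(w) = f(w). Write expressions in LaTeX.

Recover f(w) by differentiating a candidate F(w); any mismatch rules it out.
Check: d/dw[- 2 m w - \sqrt{\frac{3 w^{2}}{2} + 1} - \frac{5 \log{\left(4 w^{2} + 1 \right)}}{2}] = \frac{- 16 m w^{2} \sqrt{3 w^{2} + 2} - 4 m \sqrt{3 w^{2} + 2} - 12 \sqrt{2} w^{3} - 40 w \sqrt{3 w^{2} + 2} - 3 \sqrt{2} w}{8 w^{2} \sqrt{3 w^{2} + 2} + 2 \sqrt{3 w^{2} + 2}} = f(w).

An antiderivative is F(w) = - 2 m w - \sqrt{\frac{3 w^{2}}{2} + 1} - \frac{5 \log{\left(4 w^{2} + 1 \right)}}{2}.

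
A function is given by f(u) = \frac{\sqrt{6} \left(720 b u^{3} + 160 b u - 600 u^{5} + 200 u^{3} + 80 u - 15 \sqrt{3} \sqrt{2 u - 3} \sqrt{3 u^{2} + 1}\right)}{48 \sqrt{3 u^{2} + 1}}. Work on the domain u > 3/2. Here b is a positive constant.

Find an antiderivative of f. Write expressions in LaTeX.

An antiderivative is F(u) = - \frac{5 \left(- 16 \sqrt{6} b u^{2} \sqrt{3 u^{2} + 1} + 8 \sqrt{6} u^{4} \sqrt{3 u^{2} + 1} - 8 \sqrt{6} u^{2} \sqrt{3 u^{2} + 1} + 6 \sqrt{2} u \sqrt{2 u - 3} - 9 \sqrt{2} \sqrt{2 u - 3}\right)}{48}.

Whatever form F(u) takes, F'(u) = f(u) is non-negotiable.
Check: d/du[- \frac{5 \left(- 16 \sqrt{6} b u^{2} \sqrt{3 u^{2} + 1} + 8 \sqrt{6} u^{4} \sqrt{3 u^{2} + 1} - 8 \sqrt{6} u^{2} \sqrt{3 u^{2} + 1} + 6 \sqrt{2} u \sqrt{2 u - 3} - 9 \sqrt{2} \sqrt{2 u - 3}\right)}{48}] = \frac{720 \sqrt{6} b u^{3} \sqrt{2 u - 3} + 160 \sqrt{6} b u \sqrt{2 u - 3} - 600 \sqrt{6} u^{5} \sqrt{2 u - 3} + 200 \sqrt{6} u^{3} \sqrt{2 u - 3} + 80 \sqrt{6} u \sqrt{2 u - 3} - 90 \sqrt{2} u \sqrt{3 u^{2} + 1} + 135 \sqrt{2} \sqrt{3 u^{2} + 1}}{48 \sqrt{2 u - 3} \sqrt{3 u^{2} + 1}}, which equals f(u).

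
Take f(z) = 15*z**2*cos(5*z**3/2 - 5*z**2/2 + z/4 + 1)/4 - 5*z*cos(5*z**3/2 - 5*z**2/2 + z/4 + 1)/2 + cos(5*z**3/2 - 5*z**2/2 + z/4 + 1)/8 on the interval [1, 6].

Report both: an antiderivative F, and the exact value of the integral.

Antiderivative: F(z) = sin(5*z**3/2 - 5*z**2/2 + z/4 + 1)/2; value = -sin(5/4)/2 + sin(905/2)/2

f matches the chain-rule pattern g'(h)*h' with inner function h(z) = 5*z**3/2 - 5*z**2/2 + z/4 + 1; substituting u = h(z) collapses the integral.
F(z) = sin(5*z**3/2 - 5*z**2/2 + z/4 + 1)/2 is an antiderivative of f.
Check: d/dz[sin(5*z**3/2 - 5*z**2/2 + z/4 + 1)/2] = 15*z**2*cos(5*z**3/2 - 5*z**2/2 + z/4 + 1)/4 - 5*z*cos(5*z**3/2 - 5*z**2/2 + z/4 + 1)/2 + cos(5*z**3/2 - 5*z**2/2 + z/4 + 1)/8 = f(z).
F(6) = sin(905/2)/2; F(1) = sin(5/4)/2.
Integral = F(6) - F(1) = -sin(5/4)/2 + sin(905/2)/2.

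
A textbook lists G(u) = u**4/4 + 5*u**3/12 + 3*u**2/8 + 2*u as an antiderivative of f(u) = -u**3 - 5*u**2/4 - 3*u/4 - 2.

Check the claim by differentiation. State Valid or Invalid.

Invalid: d/du[G] - f = 2*u**3 + 5*u**2/2 + 3*u/2 + 4, which is not 0.

d/du[G] = u**3 + 5*u**2/4 + 3*u/4 + 2
d/du[G] - f(u) = 2*u**3 + 5*u**2/2 + 3*u/2 + 4 != 0.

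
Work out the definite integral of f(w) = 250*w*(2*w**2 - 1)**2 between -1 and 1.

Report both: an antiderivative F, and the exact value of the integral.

Antiderivative: F(w) = 500*w**6/3 - 250*w**4 + 125*w**2; value = 0

f matches the chain-rule pattern g'(h)*h' with inner function h(w) = 5/2 - 5*w**2; substituting u = h(w) collapses the integral.
F(w) = 500*w**6/3 - 250*w**4 + 125*w**2 is an antiderivative of f.
Check: d/dw[500*w**6/3 - 250*w**4 + 125*w**2] = 1000*w**5 - 1000*w**3 + 250*w, which equals f(w).
F(1) = 125/3; F(-1) = 125/3.
Integral = F(1) - F(-1) = 0.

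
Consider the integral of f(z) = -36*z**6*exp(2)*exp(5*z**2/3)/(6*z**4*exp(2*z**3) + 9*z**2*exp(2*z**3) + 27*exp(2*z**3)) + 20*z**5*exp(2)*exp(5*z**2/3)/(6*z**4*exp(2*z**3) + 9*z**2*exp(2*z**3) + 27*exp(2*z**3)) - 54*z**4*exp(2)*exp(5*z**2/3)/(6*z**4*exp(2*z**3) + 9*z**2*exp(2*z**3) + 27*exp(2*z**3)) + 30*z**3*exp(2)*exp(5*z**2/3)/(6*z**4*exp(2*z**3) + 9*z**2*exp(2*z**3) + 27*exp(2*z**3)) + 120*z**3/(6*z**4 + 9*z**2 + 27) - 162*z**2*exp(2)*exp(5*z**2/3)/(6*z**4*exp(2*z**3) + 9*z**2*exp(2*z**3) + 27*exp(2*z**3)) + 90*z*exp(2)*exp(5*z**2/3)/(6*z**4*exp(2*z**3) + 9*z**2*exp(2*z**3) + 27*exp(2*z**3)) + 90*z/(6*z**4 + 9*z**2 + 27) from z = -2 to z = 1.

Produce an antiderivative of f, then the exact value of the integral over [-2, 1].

Integrate term by term and add the pieces.
F(z) = exp(-2*z**3 + 5*z**2/3 + 2) + 5*log(z**4/3 + z**2/2 + 3/2) is an antiderivative of f.
Check: d/dz[exp(-2*z**3 + 5*z**2/3 + 2) + 5*log(z**4/3 + z**2/2 + 3/2)] = (-36*z**6*exp(2)*exp(5*z**2/3)*exp(-2*z**3) + 20*z**5*exp(2)*exp(5*z**2/3)*exp(-2*z**3) - 54*z**4*exp(2)*exp(5*z**2/3)*exp(-2*z**3) + 30*z**3*exp(2)*exp(5*z**2/3)*exp(-2*z**3) + 120*z**3 - 162*z**2*exp(2)*exp(5*z**2/3)*exp(-2*z**3) + 90*z*exp(2)*exp(5*z**2/3)*exp(-2*z**3) + 90*z)/(6*z**4 + 9*z**2 + 27), which equals f(z).
F(1) = 5*log(7/3) + exp(5/3); F(-2) = 5*log(53/6) + exp(74/3).
Integral = F(1) - F(-2) = -exp(74/3) - 5*log(53/6) + 5*log(7/3) + exp(5/3).

Antiderivative: F(z) = exp(-2*z**3 + 5*z**2/3 + 2) + 5*log(z**4/3 + z**2/2 + 3/2); value = -exp(74/3) - 5*log(53/6) + 5*log(7/3) + exp(5/3)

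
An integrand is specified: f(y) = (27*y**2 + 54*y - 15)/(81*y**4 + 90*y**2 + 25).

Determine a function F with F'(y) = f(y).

An antiderivative is F(y) = (-3*y - 3)/(9*y**2 + 5).

Recognize the product-rule pattern: f = u'v + uv' with u = 1/(3*y**2 + 5/3), v = -y - 1, so integration by parts undoes it.
Check: d/dy[(-3*y - 3)/(9*y**2 + 5)] = (27*y**2 + 54*y - 15)/(81*y**4 + 90*y**2 + 25) = f(y).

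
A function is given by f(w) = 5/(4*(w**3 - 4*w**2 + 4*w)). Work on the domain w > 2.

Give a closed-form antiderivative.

The denominator factors as 4*w*(w - 2)**2; partial fractions split f into directly integrable pieces: -5/(16*(w - 2)) + 5/(8*(w - 2)**2) + 5/(16*w).
Check: d/dw[5*log(w)/16 - 5*log(w - 2)/16 - 5/(8*w - 16)] = 5/(4*w**3 - 16*w**2 + 16*w), which equals f(w).

An antiderivative is F(w) = 5*log(w)/16 - 5*log(w - 2)/16 - 5/(8*w - 16).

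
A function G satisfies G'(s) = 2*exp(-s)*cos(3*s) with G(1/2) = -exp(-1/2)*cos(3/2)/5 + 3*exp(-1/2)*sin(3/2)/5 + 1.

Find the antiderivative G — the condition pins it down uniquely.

The proposed G(s) is checked by its d/ds: the result must match the given G'(s).
A general antiderivative is 3*exp(-s)*sin(3*s)/5 - exp(-s)*cos(3*s)/5 + C.
The condition gives C = -exp(-1/2)*cos(3/2)/5 + 3*exp(-1/2)*sin(3/2)/5 + 1 - (-exp(-1/2)*cos(3/2)/5 + 3*exp(-1/2)*sin(3/2)/5) = 1.
So G(s) = 1 + 3*exp(-s)*sin(3*s)/5 - exp(-s)*cos(3*s)/5.
Check: d/ds[1 + 3*exp(-s)*sin(3*s)/5 - exp(-s)*cos(3*s)/5] = 2*exp(-s)*cos(3*s) = G'(s).

G(s) = 1 + 3*exp(-s)*sin(3*s)/5 - exp(-s)*cos(3*s)/5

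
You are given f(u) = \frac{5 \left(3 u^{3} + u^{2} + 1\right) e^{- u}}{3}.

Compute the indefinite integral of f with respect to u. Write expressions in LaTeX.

f has the shape v'r + vr' for v = - 5 u^{3} - \frac{50 u^{2}}{3} - \frac{100 u}{3} - 35 and r = e^{- u} — it is the derivative of the product v*r.
Check: d/du[\frac{\left(- 15 u^{3} - 50 u^{2} - 100 u - 105\right) e^{- u}}{3}] = \frac{\left(15 u^{3} + 5 u^{2} + 5\right) e^{- u}}{3}, which equals f(u).

F(u) = \frac{\left(- 15 u^{3} - 50 u^{2} - 100 u - 105\right) e^{- u}}{3} + C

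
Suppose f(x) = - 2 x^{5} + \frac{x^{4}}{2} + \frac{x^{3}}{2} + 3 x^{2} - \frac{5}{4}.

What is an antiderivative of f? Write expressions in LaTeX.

An antiderivative is F(x) = - \frac{x^{6}}{3} + \frac{x^{5}}{10} + \frac{x^{4}}{8} + x^{3} - \frac{5 x}{4}.

Integrate term by term and add the pieces.
Check: d/dx[- \frac{x^{6}}{3} + \frac{x^{5}}{10} + \frac{x^{4}}{8} + x^{3} - \frac{5 x}{4}] = - 2 x^{5} + \frac{x^{4}}{2} + \frac{x^{3}}{2} + 3 x^{2} - \frac{5}{4} = f(x).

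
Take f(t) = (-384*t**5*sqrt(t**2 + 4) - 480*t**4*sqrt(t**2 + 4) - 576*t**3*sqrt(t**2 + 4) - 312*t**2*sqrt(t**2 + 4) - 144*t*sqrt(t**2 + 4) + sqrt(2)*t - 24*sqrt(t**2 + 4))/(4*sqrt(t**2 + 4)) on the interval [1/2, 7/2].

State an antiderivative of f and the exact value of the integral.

Antiderivative: F(t) = -(64*t**6 + 96*t**5 + 144*t**4 + 104*t**3 + 72*t**2 + 24*t - sqrt(2)*sqrt(t**2 + 4) + 8)/4; value = -48762 - sqrt(34)/8 + sqrt(130)/8

For F(t) to be correct the identity F'(t) - f(t) = 0 must hold.
F(t) = -(64*t**6 + 96*t**5 + 144*t**4 + 104*t**3 + 72*t**2 + 24*t - sqrt(2)*sqrt(t**2 + 4) + 8)/4 is an antiderivative of f.
Check: d/dt[-(64*t**6 + 96*t**5 + 144*t**4 + 104*t**3 + 72*t**2 + 24*t - sqrt(2)*sqrt(t**2 + 4) + 8)/4] = (-384*t**5*sqrt(t**2 + 4) - 480*t**4*sqrt(t**2 + 4) - 576*t**3*sqrt(t**2 + 4) - 312*t**2*sqrt(t**2 + 4) - 144*t*sqrt(t**2 + 4) + sqrt(2)*t - 24*sqrt(t**2 + 4))/(4*sqrt(t**2 + 4)) = f(t).
F(7/2) = -48778 + sqrt(130)/8; F(1/2) = -16 + sqrt(34)/8.
Integral = F(7/2) - F(1/2) = -48762 - sqrt(34)/8 + sqrt(130)/8.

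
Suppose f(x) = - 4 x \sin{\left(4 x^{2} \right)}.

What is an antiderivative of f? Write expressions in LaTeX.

An antiderivative is F(x) = \frac{\cos{\left(4 x^{2} \right)}}{2}.

f matches the chain-rule pattern g'(h)*h' with inner function h(x) = 4 x^{2}; substituting u = h(x) collapses the integral.
Check: d/dx[\frac{\cos{\left(4 x^{2} \right)}}{2}] = - 4 x \sin{\left(4 x^{2} \right)} = f(x).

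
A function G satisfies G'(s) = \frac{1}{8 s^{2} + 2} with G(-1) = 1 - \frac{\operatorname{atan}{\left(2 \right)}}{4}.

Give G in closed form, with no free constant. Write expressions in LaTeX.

G(s) = \frac{\operatorname{atan}{\left(2 s \right)}}{4} + 1

Any candidate G(s) must reproduce the stated G'(s) exactly.
A general antiderivative is \frac{\operatorname{atan}{\left(2 s \right)}}{4} + C.
The condition gives C = 1 - \frac{\operatorname{atan}{\left(2 \right)}}{4} - (- \frac{\operatorname{atan}{\left(2 \right)}}{4}) = 1.
So G(s) = \frac{\operatorname{atan}{\left(2 s \right)}}{4} + 1.
Check: d/ds[\frac{\operatorname{atan}{\left(2 s \right)}}{4} + 1] = \frac{1}{8 s^{2} + 2} = G'(s).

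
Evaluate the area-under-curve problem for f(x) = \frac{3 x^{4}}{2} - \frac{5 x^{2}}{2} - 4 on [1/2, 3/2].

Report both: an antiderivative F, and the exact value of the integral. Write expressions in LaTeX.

Antiderivative: F(x) = \frac{3 x^{5}}{10} - \frac{5 x^{3}}{6} - 4 x; value = - \frac{2131}{480}

The integrand splits into summands that can be handled one at a time.
F(x) = \frac{3 x^{5}}{10} - \frac{5 x^{3}}{6} - 4 x is an antiderivative of f.
Check: d/dx[\frac{3 x^{5}}{10} - \frac{5 x^{3}}{6} - 4 x] = \frac{3 x^{4}}{2} - \frac{5 x^{2}}{2} - 4 = f(x).
F(3/2) = - \frac{2091}{320}; F(1/2) = - \frac{2011}{960}.
Integral = F(3/2) - F(1/2) = - \frac{2131}{480}.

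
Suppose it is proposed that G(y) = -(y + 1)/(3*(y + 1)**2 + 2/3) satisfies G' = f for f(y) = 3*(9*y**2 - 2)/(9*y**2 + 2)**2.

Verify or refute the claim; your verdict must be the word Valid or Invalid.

d/dy[G] = (27*y**2 + 54*y + 21)/(81*y**4 + 324*y**3 + 522*y**2 + 396*y + 121)
d/dy[G] - f(y) = (-4374*y**5 - 10935*y**4 - 6804*y**3 + 729*y**2 + 2592*y + 810)/(6561*y**8 + 26244*y**7 + 45198*y**6 + 43740*y**5 + 28917*y**4 + 15552*y**3 + 6444*y**2 + 1584*y + 484) != 0.

Invalid: d/dy[G] - f = (-4374*y**5 - 10935*y**4 - 6804*y**3 + 729*y**2 + 2592*y + 810)/(6561*y**8 + 26244*y**7 + 45198*y**6 + 43740*y**5 + 28917*y**4 + 15552*y**3 + 6444*y**2 + 1584*y + 484), which is not 0.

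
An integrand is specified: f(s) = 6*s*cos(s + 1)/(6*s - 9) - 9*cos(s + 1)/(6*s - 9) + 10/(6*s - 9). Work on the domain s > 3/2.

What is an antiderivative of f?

An antiderivative is F(s) = 5*log(2*s - 3)/3 + sin(s + 1).

Integrate term by term and add the pieces.
Check: d/ds[5*log(2*s - 3)/3 + sin(s + 1)] = (6*s*cos(s + 1) - 9*cos(s + 1) + 10)/(6*s - 9), which equals f(s).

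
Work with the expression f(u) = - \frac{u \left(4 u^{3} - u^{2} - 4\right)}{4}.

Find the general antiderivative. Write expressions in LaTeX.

F(u) = - \frac{u^{5}}{5} + \frac{u^{4}}{16} + \frac{u^{2}}{2} + C

An antiderivative F(u) passes only if d/du[F] lands on f(u) exactly.
Check: d/du[- \frac{u^{5}}{5} + \frac{u^{4}}{16} + \frac{u^{2}}{2}] = - u^{4} + \frac{u^{3}}{4} + u, which equals f(u).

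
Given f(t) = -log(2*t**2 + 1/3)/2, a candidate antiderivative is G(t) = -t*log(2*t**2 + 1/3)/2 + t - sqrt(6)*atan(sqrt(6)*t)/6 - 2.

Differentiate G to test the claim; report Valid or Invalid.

d/dt[G] = -log(2*t**2 + 1/3)/2
This equals f(t) exactly, so the claim holds.

Valid - differentiating G returns exactly f.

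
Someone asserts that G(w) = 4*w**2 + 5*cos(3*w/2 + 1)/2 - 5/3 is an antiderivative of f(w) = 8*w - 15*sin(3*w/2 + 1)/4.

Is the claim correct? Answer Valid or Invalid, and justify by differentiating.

d/dw[G] = 8*w - 15*sin(3*w/2 + 1)/4
This equals f(w) exactly, so the claim holds.

Valid. The derivative of G reproduces f.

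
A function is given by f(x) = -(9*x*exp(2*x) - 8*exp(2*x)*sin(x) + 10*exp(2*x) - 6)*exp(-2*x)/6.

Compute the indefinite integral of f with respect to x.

Check any antiderivative F(x) by computing F'(x) and comparing it with f(x).
Check: d/dx[-(9*x**2*exp(2*x) + 20*x*exp(2*x) + 16*exp(2*x)*cos(x) - 6*exp(2*x) + 6)*exp(-2*x)/12] = (-9*x*exp(2*x) + 8*exp(2*x)*sin(x) - 10*exp(2*x) + 6)*exp(-2*x)/6, which equals f(x).

F(x) = -(9*x**2*exp(2*x) + 20*x*exp(2*x) + 16*exp(2*x)*cos(x) - 6*exp(2*x) + 6)*exp(-2*x)/12 + C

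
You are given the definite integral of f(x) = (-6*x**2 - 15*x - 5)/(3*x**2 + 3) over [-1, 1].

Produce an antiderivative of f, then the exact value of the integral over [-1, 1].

A candidate is checked by its d/dx: the result must match f(x).
F(x) = -2*x - 5*log(x**2 + 1)/2 + atan(x)/3 is an antiderivative of f.
Check: d/dx[-2*x - 5*log(x**2 + 1)/2 + atan(x)/3] = (-6*x**2 - 15*x - 5)/(3*x**2 + 3) = f(x).
F(1) = -2 - 5*log(2)/2 + pi/12; F(-1) = -5*log(2)/2 - pi/12 + 2.
Integral = F(1) - F(-1) = -4 + pi/6.

Antiderivative: F(x) = -2*x - 5*log(x**2 + 1)/2 + atan(x)/3; value = -4 + pi/6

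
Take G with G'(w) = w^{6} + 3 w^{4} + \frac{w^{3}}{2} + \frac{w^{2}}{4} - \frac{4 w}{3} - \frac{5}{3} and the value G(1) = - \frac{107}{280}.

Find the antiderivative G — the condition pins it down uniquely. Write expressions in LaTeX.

The integrand splits into summands that can be handled one at a time.
A general antiderivative is \frac{w^{7}}{7} + \frac{3 w^{5}}{5} + \frac{w^{4}}{8} + \frac{w^{3}}{12} - \frac{2 w^{2}}{3} - \frac{5 w}{3} + C.
The condition gives C = - \frac{107}{280} - (- \frac{387}{280}) = 1.
So G(w) = \frac{w^{7}}{7} + \frac{3 w^{5}}{5} + \frac{w^{4}}{8} + \frac{w^{3}}{12} - \frac{2 w^{2}}{3} - \frac{5 w}{3} + 1.
Check: d/dw[\frac{w^{7}}{7} + \frac{3 w^{5}}{5} + \frac{w^{4}}{8} + \frac{w^{3}}{12} - \frac{2 w^{2}}{3} - \frac{5 w}{3} + 1] = w^{6} + 3 w^{4} + \frac{w^{3}}{2} + \frac{w^{2}}{4} - \frac{4 w}{3} - \frac{5}{3} = G'(w).

G(w) = \frac{w^{7}}{7} + \frac{3 w^{5}}{5} + \frac{w^{4}}{8} + \frac{w^{3}}{12} - \frac{2 w^{2}}{3} - \frac{5 w}{3} + 1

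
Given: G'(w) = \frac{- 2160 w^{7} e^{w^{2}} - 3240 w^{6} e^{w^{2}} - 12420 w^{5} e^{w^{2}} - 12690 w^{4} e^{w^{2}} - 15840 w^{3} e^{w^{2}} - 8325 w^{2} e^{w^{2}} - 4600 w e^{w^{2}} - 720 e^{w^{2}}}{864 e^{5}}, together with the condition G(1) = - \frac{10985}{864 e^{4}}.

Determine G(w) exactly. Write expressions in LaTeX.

G(w) = - \frac{5 \left(6 w^{2} + 3 w + 4\right)^{3} e^{w^{2} - 5}}{864}

Recognize the product-rule pattern: G'(w) = u'v + uv' with u = - 10 \left(\frac{w^{2}}{2} + \frac{w}{4} + \frac{1}{3}\right)^{3}, v = e^{w^{2} - 5}, so integration by parts undoes it.
A general antiderivative is - 10 \left(\frac{w^{2}}{2} + \frac{w}{4} + \frac{1}{3}\right)^{3} e^{w^{2} - 5} + C.
The condition gives C = - \frac{10985}{864 e^{4}} - (- \frac{10985}{864 e^{4}}) = 0.
So G(w) = - \frac{5 \left(6 w^{2} + 3 w + 4\right)^{3} e^{w^{2} - 5}}{864}.
Check: d/dw[- \frac{5 \left(6 w^{2} + 3 w + 4\right)^{3} e^{w^{2} - 5}}{864}] = - \frac{5 w^{7} e^{w^{2}}}{2 e^{5}} - \frac{15 w^{6} e^{w^{2}}}{4 e^{5}} - \frac{115 w^{5} e^{w^{2}}}{8 e^{5}} - \frac{235 w^{4} e^{w^{2}}}{16 e^{5}} - \frac{55 w^{3} e^{w^{2}}}{3 e^{5}} - \frac{925 w^{2} e^{w^{2}}}{96 e^{5}} - \frac{575 w e^{w^{2}}}{108 e^{5}} - \frac{5 e^{w^{2}}}{6 e^{5}}, which equals G'(w).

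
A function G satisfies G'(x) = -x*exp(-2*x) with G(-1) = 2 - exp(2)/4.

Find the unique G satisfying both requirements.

G(x) = (2*x + 8*exp(2*x) + 1)*exp(-2*x)/4

G'(x) has the shape u'v + uv' for u = x/2 + 1/4 and v = exp(-2*x) — it is the derivative of the product u*v.
A general antiderivative is (2*x + 1)*exp(-2*x)/4 + C.
The condition gives C = 2 - exp(2)/4 - (-exp(2)/4) = 2.
So G(x) = (2*x + 8*exp(2*x) + 1)*exp(-2*x)/4.
Check: d/dx[(2*x + 8*exp(2*x) + 1)*exp(-2*x)/4] = -x*exp(-2*x) = G'(x).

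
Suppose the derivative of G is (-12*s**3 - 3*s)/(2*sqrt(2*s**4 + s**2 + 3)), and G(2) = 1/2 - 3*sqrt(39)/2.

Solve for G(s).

G(s) = (1 - 3*sqrt(2*s**4 + s**2 + 3))/2

The substitution u = 2*s**4 + s**2 + 3 works: G'(s) is exactly (dG/du)*(du/ds) for that inner function.
A general antiderivative is -3*sqrt(2*s**4 + s**2 + 3)/2 + C.
The condition gives C = 1/2 - 3*sqrt(39)/2 - (-3*sqrt(39)/2) = 1/2.
So G(s) = (1 - 3*sqrt(2*s**4 + s**2 + 3))/2.
Check: d/ds[(1 - 3*sqrt(2*s**4 + s**2 + 3))/2] = (-12*s**3 - 3*s)/(2*sqrt(2*s**4 + s**2 + 3)) = G'(s).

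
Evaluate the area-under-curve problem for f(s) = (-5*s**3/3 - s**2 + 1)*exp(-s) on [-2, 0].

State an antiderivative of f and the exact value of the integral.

Antiderivative: F(s) = (5*s**3 + 18*s**2 + 36*s + 33)*exp(-s)/3; value = 11 + 7*exp(2)/3

f has the shape u'v + uv' for u = 5*s**3/3 + 6*s**2 + 12*s + 11 and v = exp(-s) — it is the derivative of the product u*v.
F(s) = (5*s**3 + 18*s**2 + 36*s + 33)*exp(-s)/3 is an antiderivative of f.
Check: d/ds[(5*s**3 + 18*s**2 + 36*s + 33)*exp(-s)/3] = (-5*s**3 - 3*s**2 + 3)*exp(-s)/3, which equals f(s).
F(0) = 11; F(-2) = -7*exp(2)/3.
Integral = F(0) - F(-2) = 11 + 7*exp(2)/3.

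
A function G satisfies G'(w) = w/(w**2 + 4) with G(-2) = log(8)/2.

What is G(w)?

The substitution u = w**2 + 4 works: G'(w) is exactly (dG/du)*(du/dw) for that inner function.
A general antiderivative is log(w**2 + 4)/2 + C.
The condition gives C = log(8)/2 - (log(8)/2) = 0.
So G(w) = log(w**2 + 4)/2.
Check: d/dw[log(w**2 + 4)/2] = w/(w**2 + 4) = G'(w).

G(w) = log(w**2 + 4)/2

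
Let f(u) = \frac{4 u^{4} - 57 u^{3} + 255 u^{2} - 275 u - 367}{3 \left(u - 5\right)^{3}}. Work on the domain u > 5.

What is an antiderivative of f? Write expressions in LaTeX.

An antiderivative is F(u) = \frac{2 u^{2} \left(u - 5\right)^{2} + 3 u \left(u - 5\right)^{2} + 3 \left(u - 5\right)^{2} - 4}{3 \left(u - 5\right)^{2}}.

Since d/du undoes antidifferentiation here, F'(u) = f(u) is required of F(u).
Check: d/du[\frac{2 u^{2} \left(u - 5\right)^{2} + 3 u \left(u - 5\right)^{2} + 3 \left(u - 5\right)^{2} - 4}{3 \left(u - 5\right)^{2}}] = \frac{4 u^{4} - 57 u^{3} + 255 u^{2} - 275 u - 367}{3 u^{3} - 45 u^{2} + 225 u - 375}, which equals f(u).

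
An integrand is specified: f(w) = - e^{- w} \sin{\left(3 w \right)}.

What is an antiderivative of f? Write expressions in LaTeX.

An antiderivative is F(w) = \frac{\left(\sin{\left(3 w \right)} + 3 \cos{\left(3 w \right)}\right) e^{- w}}{10}.

An antiderivative F(w) passes only if d/dw[F] lands on f(w) exactly.
Check: d/dw[\frac{\left(\sin{\left(3 w \right)} + 3 \cos{\left(3 w \right)}\right) e^{- w}}{10}] = - e^{- w} \sin{\left(3 w \right)} = f(w).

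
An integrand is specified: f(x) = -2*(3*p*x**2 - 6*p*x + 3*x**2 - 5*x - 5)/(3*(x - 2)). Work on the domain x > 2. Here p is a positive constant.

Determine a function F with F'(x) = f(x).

An antiderivative is F(x) = -(12*p*x**2 + 12*x**2 + 8*x - 24*log(x - 2) + 9)/12.

For F(x) to be correct the identity F'(x) - f(x) = 0 must hold.
Check: d/dx[-(12*p*x**2 + 12*x**2 + 8*x - 24*log(x - 2) + 9)/12] = (-6*p*x**2 + 12*p*x - 6*x**2 + 10*x + 10)/(3*x - 6), which equals f(x).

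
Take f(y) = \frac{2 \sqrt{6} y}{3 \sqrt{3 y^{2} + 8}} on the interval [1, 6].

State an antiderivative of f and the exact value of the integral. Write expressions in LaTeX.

Antiderivative: F(y) = \frac{2 \sqrt{6} \sqrt{3 y^{2} + 8}}{9}; value = - \frac{2 \sqrt{66}}{9} + \frac{4 \sqrt{174}}{9}

The substitution u = \frac{y^{2}}{2} + \frac{4}{3} works: f is exactly (dF/du)*(du/dy) for that inner function.
F(y) = \frac{2 \sqrt{6} \sqrt{3 y^{2} + 8}}{9} is an antiderivative of f.
Check: d/dy[\frac{2 \sqrt{6} \sqrt{3 y^{2} + 8}}{9}] = \frac{2 \sqrt{6} y}{3 \sqrt{3 y^{2} + 8}} = f(y).
F(6) = \frac{4 \sqrt{174}}{9}; F(1) = \frac{2 \sqrt{66}}{9}.
Integral = F(6) - F(1) = - \frac{2 \sqrt{66}}{9} + \frac{4 \sqrt{174}}{9}.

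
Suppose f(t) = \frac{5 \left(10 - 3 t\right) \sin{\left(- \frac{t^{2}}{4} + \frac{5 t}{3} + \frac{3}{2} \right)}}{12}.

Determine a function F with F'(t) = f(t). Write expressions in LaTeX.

An antiderivative is F(t) = - \frac{5 \cos{\left(- \frac{t^{2}}{4} + \frac{5 t}{3} + \frac{3}{2} \right)}}{2}.

f matches the chain-rule pattern g'(h)*h' with inner function h(t) = - \frac{t^{2}}{4} + \frac{5 t}{3} + \frac{3}{2}; substituting u = h(t) collapses the integral.
Check: d/dt[- \frac{5 \cos{\left(- \frac{t^{2}}{4} + \frac{5 t}{3} + \frac{3}{2} \right)}}{2}] = - \frac{5 t \sin{\left(- \frac{t^{2}}{4} + \frac{5 t}{3} + \frac{3}{2} \right)}}{4} + \frac{25 \sin{\left(- \frac{t^{2}}{4} + \frac{5 t}{3} + \frac{3}{2} \right)}}{6}, which equals f(t).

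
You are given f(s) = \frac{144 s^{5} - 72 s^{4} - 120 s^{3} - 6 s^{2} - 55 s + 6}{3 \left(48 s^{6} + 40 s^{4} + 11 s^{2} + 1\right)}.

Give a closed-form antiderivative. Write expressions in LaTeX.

An antiderivative is F(s) = \frac{12 s^{2} \log{\left(s^{2} + \frac{1}{3} \right)} + 12 s + 3 \log{\left(s^{2} + \frac{1}{3} \right)} + 16}{24 s^{2} + 6}.

A candidate is checked by its d/ds: the result must match f(s).
Check: d/ds[\frac{12 s^{2} \log{\left(s^{2} + \frac{1}{3} \right)} + 12 s + 3 \log{\left(s^{2} + \frac{1}{3} \right)} + 16}{24 s^{2} + 6}] = \frac{144 s^{5} - 72 s^{4} - 120 s^{3} - 6 s^{2} - 55 s + 6}{144 s^{6} + 120 s^{4} + 33 s^{2} + 3}, which equals f(s).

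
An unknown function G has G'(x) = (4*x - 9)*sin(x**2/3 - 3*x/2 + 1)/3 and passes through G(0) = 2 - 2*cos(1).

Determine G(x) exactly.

The substitution u = x**2/3 - 3*x/2 + 1 works: G'(x) is exactly (dG/du)*(du/dx) for that inner function.
A general antiderivative is -2*cos(x**2/3 - 3*x/2 + 1) + C.
The condition gives C = 2 - 2*cos(1) - (-2*cos(1)) = 2.
So G(x) = -2*(cos(x**2/3 - 3*x/2 + 1) - 1).
Check: d/dx[-2*(cos(x**2/3 - 3*x/2 + 1) - 1)] = 4*x*sin(x**2/3 - 3*x/2 + 1)/3 - 3*sin(x**2/3 - 3*x/2 + 1), which equals G'(x).

G(x) = -2*(cos(x**2/3 - 3*x/2 + 1) - 1)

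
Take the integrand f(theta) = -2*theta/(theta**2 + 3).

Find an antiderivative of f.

An antiderivative is F(theta) = -log(theta**2 + 3).

The substitution u = theta**2 + 3 works: f is exactly (dF/du)*(du/dtheta) for that inner function.
Check: d/dtheta[-log(theta**2 + 3)] = -2*theta/(theta**2 + 3) = f(theta).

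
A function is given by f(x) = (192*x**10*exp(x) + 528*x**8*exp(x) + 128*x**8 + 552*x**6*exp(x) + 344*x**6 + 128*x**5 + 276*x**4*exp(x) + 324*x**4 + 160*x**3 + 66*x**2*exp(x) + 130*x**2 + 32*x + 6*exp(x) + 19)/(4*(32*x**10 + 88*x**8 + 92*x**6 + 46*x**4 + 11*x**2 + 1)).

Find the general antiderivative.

Any candidate F(x) must reproduce f(x) exactly when differentiated.
Check: d/dx[(24*x**4*exp(x) - 4*x**4*atan(x) + 40*x**4*atan(2*x) + 24*x**2*exp(x) - 4*x**2*atan(x) + 40*x**2*atan(2*x) + 6*exp(x) - atan(x) + 10*atan(2*x) - 4)/(4*(2*x**2 + 1)**2)] = (192*x**10*exp(x) + 528*x**8*exp(x) + 128*x**8 + 552*x**6*exp(x) + 344*x**6 + 128*x**5 + 276*x**4*exp(x) + 324*x**4 + 160*x**3 + 66*x**2*exp(x) + 130*x**2 + 32*x + 6*exp(x) + 19)/(128*x**10 + 352*x**8 + 368*x**6 + 184*x**4 + 44*x**2 + 4), which equals f(x).

F(x) = (24*x**4*exp(x) - 4*x**4*atan(x) + 40*x**4*atan(2*x) + 24*x**2*exp(x) - 4*x**2*atan(x) + 40*x**2*atan(2*x) + 6*exp(x) - atan(x) + 10*atan(2*x) - 4)/(4*(2*x**2 + 1)**2) + C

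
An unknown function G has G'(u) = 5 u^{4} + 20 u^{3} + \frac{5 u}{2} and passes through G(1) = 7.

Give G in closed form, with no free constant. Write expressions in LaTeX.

Integrate term by term and add the pieces.
A general antiderivative is u^{5} + 5 u^{4} + \frac{5 u^{2}}{4} + \frac{3}{4} + C.
The condition gives C = 7 - (8) = -1.
So G(u) = u^{5} + 5 u^{4} + \frac{5 u^{2}}{4} - \frac{1}{4}.
Check: d/du[u^{5} + 5 u^{4} + \frac{5 u^{2}}{4} - \frac{1}{4}] = 5 u^{4} + 20 u^{3} + \frac{5 u}{2} = G'(u).

G(u) = u^{5} + 5 u^{4} + \frac{5 u^{2}}{4} - \frac{1}{4}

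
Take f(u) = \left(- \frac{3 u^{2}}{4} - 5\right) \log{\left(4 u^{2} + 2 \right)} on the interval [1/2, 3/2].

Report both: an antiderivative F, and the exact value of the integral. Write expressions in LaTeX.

Antiderivative: F(u) = - \frac{u^{3} \log{\left(4 u^{2} + 2 \right)}}{4} + \frac{u^{3}}{6} - 5 u \log{\left(4 u^{2} + 2 \right)} + \frac{39 u}{4} - \frac{39 \sqrt{2} \operatorname{atan}{\left(\sqrt{2} u \right)}}{8}; value = - \frac{267 \log{\left(11 \right)}}{32} - \frac{39 \sqrt{2} \operatorname{atan}{\left(\frac{3 \sqrt{2}}{2} \right)}}{8} + \frac{81 \log{\left(3 \right)}}{32} + \frac{39 \sqrt{2} \operatorname{atan}{\left(\frac{\sqrt{2}}{2} \right)}}{8} + \frac{247}{24}

A candidate is checked by its d/du: the result must match f(u).
F(u) = - \frac{u^{3} \log{\left(4 u^{2} + 2 \right)}}{4} + \frac{u^{3}}{6} - 5 u \log{\left(4 u^{2} + 2 \right)} + \frac{39 u}{4} - \frac{39 \sqrt{2} \operatorname{atan}{\left(\sqrt{2} u \right)}}{8} is an antiderivative of f.
Check: d/du[- \frac{u^{3} \log{\left(4 u^{2} + 2 \right)}}{4} + \frac{u^{3}}{6} - 5 u \log{\left(4 u^{2} + 2 \right)} + \frac{39 u}{4} - \frac{39 \sqrt{2} \operatorname{atan}{\left(\sqrt{2} u \right)}}{8}] = - \frac{3 u^{2} \log{\left(2 u^{2} + 1 \right)}}{4} - \frac{3 u^{2} \log{\left(2 \right)}}{4} - 5 \log{\left(2 u^{2} + 1 \right)} - 5 \log{\left(2 \right)}, which equals f(u).
F(3/2) = - \frac{267 \log{\left(11 \right)}}{32} - \frac{39 \sqrt{2} \operatorname{atan}{\left(\frac{3 \sqrt{2}}{2} \right)}}{8} + \frac{243}{16}; F(1/2) = - \frac{39 \sqrt{2} \operatorname{atan}{\left(\frac{\sqrt{2}}{2} \right)}}{8} - \frac{81 \log{\left(3 \right)}}{32} + \frac{235}{48}.
Integral = F(3/2) - F(1/2) = - \frac{267 \log{\left(11 \right)}}{32} - \frac{39 \sqrt{2} \operatorname{atan}{\left(\frac{3 \sqrt{2}}{2} \right)}}{8} + \frac{81 \log{\left(3 \right)}}{32} + \frac{39 \sqrt{2} \operatorname{atan}{\left(\frac{\sqrt{2}}{2} \right)}}{8} + \frac{247}{24}.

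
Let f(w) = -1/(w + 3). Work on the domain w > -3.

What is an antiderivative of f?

An antiderivative is F(w) = -log(2*w + 6).

Any candidate F(w) must reproduce f(w) exactly when differentiated.
Check: d/dw[-log(2*w + 6)] = -1/(w + 3) = f(w).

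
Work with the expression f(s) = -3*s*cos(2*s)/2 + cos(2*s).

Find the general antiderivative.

Integrate term by term and add the pieces.
Check: d/ds[-(6*s*sin(2*s) - 4*sin(2*s) + 3*cos(2*s))/8] = -3*s*cos(2*s)/2 + cos(2*s) = f(s).

F(s) = -(6*s*sin(2*s) - 4*sin(2*s) + 3*cos(2*s))/8 + C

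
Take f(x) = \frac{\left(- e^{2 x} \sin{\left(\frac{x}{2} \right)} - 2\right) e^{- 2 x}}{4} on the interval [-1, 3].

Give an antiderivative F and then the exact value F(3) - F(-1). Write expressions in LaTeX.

Antiderivative: F(x) = \frac{\cos{\left(\frac{x}{2} \right)}}{2} + \frac{e^{- 2 x}}{4}; value = - \frac{e^{2}}{4} - \frac{\cos{\left(\frac{1}{2} \right)}}{2} + \frac{1}{4 e^{6}} + \frac{\cos{\left(\frac{3}{2} \right)}}{2}

For F(x) to be correct the identity F'(x) - f(x) = 0 must hold.
F(x) = \frac{\cos{\left(\frac{x}{2} \right)}}{2} + \frac{e^{- 2 x}}{4} is an antiderivative of f.
Check: d/dx[\frac{\cos{\left(\frac{x}{2} \right)}}{2} + \frac{e^{- 2 x}}{4}] = \frac{\left(- e^{2 x} \sin{\left(\frac{x}{2} \right)} - 2\right) e^{- 2 x}}{4} = f(x).
F(3) = \frac{1}{4 e^{6}} + \frac{\cos{\left(\frac{3}{2} \right)}}{2}; F(-1) = \frac{\cos{\left(\frac{1}{2} \right)}}{2} + \frac{e^{2}}{4}.
Integral = F(3) - F(-1) = - \frac{e^{2}}{4} - \frac{\cos{\left(\frac{1}{2} \right)}}{2} + \frac{1}{4 e^{6}} + \frac{\cos{\left(\frac{3}{2} \right)}}{2}.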